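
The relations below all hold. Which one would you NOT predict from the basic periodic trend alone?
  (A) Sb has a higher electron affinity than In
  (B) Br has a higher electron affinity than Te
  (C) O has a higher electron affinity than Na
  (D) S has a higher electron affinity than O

(D)

The general trend: electron affinity increases across a period and decreases down a group.
(A) Sb (period 5, group 15) vs In (period 5, group 13): the stated order agrees with the simple trend.
(B) Br (period 4, group 17) vs Te (period 5, group 16): the stated order agrees with the simple trend.
(C) O (period 2, group 16) vs Na (period 3, group 1): the stated order agrees with the simple trend.
(D) S (period 3, group 16) vs O (period 2, group 16): the stated order contradicts the simple trend.
The exception is (D): the compact 2p subshell of O repels the added electron more than S's larger 3p does.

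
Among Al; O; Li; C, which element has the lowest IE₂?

Consider each +1 ion: Al⁺ still has 2 valence electrons; O⁺ still has 5 valence electrons; Li⁺ is the bare [He] core; C⁺ still has 3 valence electrons.
Pulling an electron out of a noble-gas core costs far more than removing a remaining valence electron, so Li sits at the high end of IE_2.
Valence configurations: Al⁺ [Ne]3s², O⁺ [He]2s²2p³, C⁺ [He]2s²2p¹.
Tabulated IE_2 (kJ/mol): Al 1817, O 3388, Li 7298, C 2353.
Putting it together, IE_2: Al < C < O < Li.

Al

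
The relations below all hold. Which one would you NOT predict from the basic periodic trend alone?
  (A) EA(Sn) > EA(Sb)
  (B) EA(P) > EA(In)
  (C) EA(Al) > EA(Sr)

(A)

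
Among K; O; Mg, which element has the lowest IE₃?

The third ionization energy removes an electron from the +2 ion. For each element: K²⁺ is already 1 electron into the core; O²⁺ still has 4 valence electrons; Mg²⁺ is the bare [Ne] core.
Usually core removal costs more than valence removal, but here the competition is close: a tightly held n=2 valence electron can cost more to remove than an n=3 core electron, so the actual values have to decide it.
Approximate IE_3 values (kJ/mol): K 4420, O 5300, Mg 7733.
Overall IE_3 order: K < O < Mg.

K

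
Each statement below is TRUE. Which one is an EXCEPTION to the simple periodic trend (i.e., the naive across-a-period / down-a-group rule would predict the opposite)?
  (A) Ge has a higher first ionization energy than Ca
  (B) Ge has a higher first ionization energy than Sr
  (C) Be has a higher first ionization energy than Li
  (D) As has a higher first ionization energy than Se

(D)

The general trend: first ionization energy increases across a period and decreases down a group.
(A) Ge (period 4, group 14) vs Ca (period 4, group 2): the stated order agrees with the simple trend.
(B) Ge (period 4, group 14) vs Sr (period 5, group 2): the stated order agrees with the simple trend.
(C) Be (period 2, group 2) vs Li (period 2, group 1): the stated order agrees with the simple trend.
(D) As (period 4, group 15) vs Se (period 4, group 16): the stated order contradicts the simple trend.
The exception is (D): Se (4p⁴) ionizes more easily than half-filled As (4p³).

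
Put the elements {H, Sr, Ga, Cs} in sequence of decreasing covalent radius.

H is in period 1, group 1; Ga is in period 4, group 13; Sr is in period 5, group 2; Cs is in period 6, group 1.
Moving right in a period, electrons are added to the same shell under a stronger nuclear pull, so atoms get smaller; moving down, a new shell is opened and atoms get larger.
Neither a single period nor a single group — weigh both effects.
Ga > H: the two effects oppose for this pair; the down-group effect wins (124 vs 32 pm).
Sr > Ga: both effects reinforce here, so Sr is clearly the larger of the two.
Cs > Sr: relative to Sr, both the across-period and down-group shifts push Cs's atomic radius up.
Tabulated atomic radius (pm): H 32, Ga 124, Sr 185, Cs 232.
So from largest to smallest: Cs > Sr > Ga > H.

Cs, Sr, Ga, H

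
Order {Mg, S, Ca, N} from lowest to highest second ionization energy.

Consider each +1 ion: Mg⁺ still has 1 valence electron; S⁺ still has 5 valence electrons; Ca⁺ still has 1 valence electron; N⁺ still has 4 valence electrons.
All are still removing valence electrons, so compare the +1 ions as you would atoms: IE_2 generally rises across a period (higher Z_eff) and falls down a group (larger shell), subject to the usual subshell exceptions.
Valence configurations: Mg⁺ [Ne]3s¹, S⁺ [Ne]3s²3p³, Ca⁺ [Ar]4s¹, N⁺ [He]2s²2p².
Approximate IE_2 values (kJ/mol): Mg 1451, S 2252, Ca 1145, N 2856.
Putting it together, IE_2: Ca < Mg < S < N.

Ca, Mg, S, N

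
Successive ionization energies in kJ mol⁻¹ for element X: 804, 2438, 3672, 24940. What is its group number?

Group 13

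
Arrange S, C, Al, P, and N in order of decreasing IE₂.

The second ionization energy removes an electron from the +1 ion. For each element: S⁺ still has 5 valence electrons; C⁺ still has 3 valence electrons; Al⁺ still has 2 valence electrons; P⁺ still has 4 valence electrons; N⁺ still has 4 valence electrons.
All are still removing valence electrons, so compare the +1 ions as you would atoms: IE_2 generally rises across a period (higher Z_eff) and falls down a group (larger shell), subject to the usual subshell exceptions.
Valence configurations: S⁺ [Ne]3s²3p³, C⁺ [He]2s²2p¹, Al⁺ [Ne]3s², P⁺ [Ne]3s²3p², N⁺ [He]2s²2p².
Tabulated IE_2 (kJ/mol): S 2252, C 2353, Al 1817, P 1907, N 2856.
Overall IE_2 order: Al < P < S < C < N.

N > C > S > P > Al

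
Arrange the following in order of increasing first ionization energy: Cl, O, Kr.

Cl, O, Kr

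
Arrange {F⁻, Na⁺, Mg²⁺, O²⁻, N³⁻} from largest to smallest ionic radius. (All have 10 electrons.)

N³⁻ > O²⁻ > F⁻ > Na⁺ > Mg²⁺

All of these have 10 electrons, so size is governed by nuclear charge alone: the more protons, the stronger the pull on the same electron cloud, and the smaller the ion.
Nuclear charges: Mg²⁺ (Z=12), Na⁺ (Z=11), F⁻ (Z=9), O²⁻ (Z=8), N³⁻ (Z=7).
Largest to smallest: N³⁻ > O²⁻ > F⁻ > Na⁺ > Mg²⁺.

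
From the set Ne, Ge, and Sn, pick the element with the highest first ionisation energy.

Ne

Ne is in period 2, group 18; Ge is in period 4, group 14; Sn is in period 5, group 14.
First ionization energy rises across a period (greater Z_eff holds electrons more tightly) and falls down a group (valence electrons are farther from the nucleus).
Here both period and group differ, so the two effects have to be weighed against each other.
Ge > Sn: Ge sits above Sn in group 14, so the down-group effect alone puts Ge higher.
Ne > Ge: relative to Ge, both the across-period and down-group shifts push Ne's first ionization energy up.
For reference (kJ/mol): Ne 2081, Ge 762, Sn 709.
The highest first ionisation energy among these belongs to Ne.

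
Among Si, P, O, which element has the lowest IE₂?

Si

Consider each +1 ion: Si⁺ still has 3 valence electrons; P⁺ still has 4 valence electrons; O⁺ still has 5 valence electrons.
All are still removing valence electrons, so compare the +1 ions as you would atoms: IE_2 generally rises across a period (higher Z_eff) and falls down a group (larger shell), subject to the usual subshell exceptions.
Valence configurations: Si⁺ [Ne]3s²3p¹, P⁺ [Ne]3s²3p², O⁺ [He]2s²2p³.
Tabulated IE_2 (kJ/mol): Si 1577, P 1907, O 3388.
So the second ionization energies run Si < P < O.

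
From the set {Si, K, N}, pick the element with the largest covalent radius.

Moving right in a period, electrons are added to the same shell under a stronger nuclear pull, so atoms get smaller; moving down, a new shell is opened and atoms get larger.
Here both period and group differ, so the two effects have to be weighed against each other.
Si > N: both effects reinforce here, so Si is clearly the larger of the two.
K > Si: both effects reinforce here, so K is clearly the larger of the two.
Tabulated atomic radius (pm): N 71, Si 116, K 196.
The largest covalent radius among these belongs to K.

K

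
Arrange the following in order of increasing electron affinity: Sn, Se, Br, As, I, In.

In < As < Sn < Se < I < Br

EA tends to increase across a period and decrease down a group, though the pattern is less regular than for IE or radius.
Neither a single period nor a single group — weigh both effects.
As > In: relative to In, both the across-period and down-group shifts push As's electron affinity up.
Sn > As: this pair runs against the simple trend — see the exception note.
Se > Sn: relative to Sn, both the across-period and down-group shifts push Se's electron affinity up.
I > Se: the two effects oppose for this pair; the across-period effect wins (295 vs 195 kJ/mol).
Br > I: Br sits above I in group 17, so the down-group effect alone puts Br higher.
Note the exception: Sn has a higher electron affinity than As, contrary to the simple trend — adding an electron to As's half-filled np³ subshell costs electron-pairing energy.
Approximate values (kJ/mol): As 78, Se 195, Br 325, In 29, Sn 107, I 295.
So from lowest to highest: In < As < Sn < Se < I < Br.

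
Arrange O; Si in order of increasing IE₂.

Consider each +1 ion: O⁺ still has 5 valence electrons; Si⁺ still has 3 valence electrons.
All are still removing valence electrons, so compare the +1 ions as you would atoms: IE_2 generally rises across a period (higher Z_eff) and falls down a group (larger shell), subject to the usual subshell exceptions.
Valence configurations: O⁺ [He]2s²2p³, Si⁺ [Ne]3s²3p¹.
Tabulated IE_2 (kJ/mol): O 3388, Si 1577.
Putting it together, IE_2: Si < O.

Si < O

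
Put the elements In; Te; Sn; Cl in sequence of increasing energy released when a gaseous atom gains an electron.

Cl is in period 3, group 17; In is in period 5, group 13; Sn is in period 5, group 14; Te is in period 5, group 16.
Adding an electron releases more energy for atoms nearer the top right (short of the noble gases).
Neither a single period nor a single group — weigh both effects.
Sn > In: Sn lies to the right of In in period 5, so the across-period effect alone puts Sn higher.
Te > Sn: both are in period 5; the period trend gives Te the larger value.
Cl > Te: both effects reinforce here, so Cl is clearly the higher of the two.
Approximate values (kJ/mol): Cl 349, In 29, Sn 107, Te 190.
So from lowest to highest: In < Sn < Te < Cl.

In < Sn < Te < Cl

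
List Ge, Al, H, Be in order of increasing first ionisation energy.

Al < Ge < Be < H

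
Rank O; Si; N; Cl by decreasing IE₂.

O > N > Cl > Si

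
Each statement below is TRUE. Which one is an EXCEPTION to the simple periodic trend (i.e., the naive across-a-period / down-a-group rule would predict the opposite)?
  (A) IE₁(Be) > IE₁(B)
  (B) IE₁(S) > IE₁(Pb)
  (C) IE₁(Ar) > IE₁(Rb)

(A)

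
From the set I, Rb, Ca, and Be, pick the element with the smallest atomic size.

Be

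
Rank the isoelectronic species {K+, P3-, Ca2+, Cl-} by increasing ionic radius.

All of these have 18 electrons, so size is governed by nuclear charge alone: the more protons, the stronger the pull on the same electron cloud, and the smaller the ion.
Nuclear charges: Ca2+ (Z=20), K+ (Z=19), Cl- (Z=17), P3- (Z=15).
Smallest to largest: Ca2+ < K+ < Cl- < P3-.

Ca2+ < K+ < Cl- < P3-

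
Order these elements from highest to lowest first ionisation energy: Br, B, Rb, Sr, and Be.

Br, Be, B, Sr, Rb

Be is in period 2, group 2; B is in period 2, group 13; Br is in period 4, group 17; Rb is in period 5, group 1; Sr is in period 5, group 2.
Removing the outermost electron gets harder across a period and easier down a group.
These span different periods and groups, so the two trends combine.
Sr > Rb: Sr lies to the right of Rb in period 5, so the across-period effect alone puts Sr higher.
B > Sr: relative to Sr, both the across-period and down-group shifts push B's first ionization energy up.
Be > B: this pair runs against the simple trend — see the exception note.
Br > Be: period and group pull opposite ways; the across-period shift dominates (1140 vs 900 kJ/mol).
Note the exception: Be has a higher first ionization energy than B, contrary to the simple trend — removing B's lone 2p electron is easier than breaking Be's filled 2s².
Approximate values (kJ/mol): Be 900, B 801, Br 1140, Rb 403, Sr 550.
So from highest to lowest: Br > Be > B > Sr > Rb.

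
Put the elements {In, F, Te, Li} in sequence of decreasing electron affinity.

Li is in period 2, group 1; F is in period 2, group 17; In is in period 5, group 13; Te is in period 5, group 16.
EA tends to increase across a period and decrease down a group, though the pattern is less regular than for IE or radius.
Neither a single period nor a single group — weigh both effects.
Li > In: the two effects oppose for this pair; the down-group effect wins (60 vs 29 kJ/mol).
Te > Li: the two effects oppose for this pair; the across-period effect wins (190 vs 60 kJ/mol).
F > Te: both effects reinforce here, so F is clearly the higher of the two.
Approximate values (kJ/mol): Li 60, F 328, In 29, Te 190.
So from highest to lowest: F > Te > Li > In.

F > Te > Li > In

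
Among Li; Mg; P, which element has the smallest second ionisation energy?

Mg

Consider each +1 ion: Li⁺ is the bare [He] core; Mg⁺ still has 1 valence electron; P⁺ still has 4 valence electrons.
Core electrons are held far more tightly than valence electrons, so Li tops the IE_2 order.
Valence configurations: Mg⁺ [Ne]3s¹, P⁺ [Ne]3s²3p².
The numbers (kJ/mol): Li 7298, Mg 1451, P 1907.
Overall IE_2 order: Mg < P < Li.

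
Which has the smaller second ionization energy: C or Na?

C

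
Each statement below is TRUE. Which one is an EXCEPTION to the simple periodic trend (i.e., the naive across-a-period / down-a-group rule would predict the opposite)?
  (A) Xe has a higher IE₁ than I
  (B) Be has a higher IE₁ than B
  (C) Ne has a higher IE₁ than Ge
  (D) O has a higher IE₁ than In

The general trend: IE₁ increases across a period and decreases down a group.
(A) Xe (period 5, group 18) vs I (period 5, group 17): the stated order agrees with the simple trend.
(B) Be (period 2, group 2) vs B (period 2, group 13): the stated order contradicts the simple trend.
(C) Ne (period 2, group 18) vs Ge (period 4, group 14): the stated order agrees with the simple trend.
(D) O (period 2, group 16) vs In (period 5, group 13): the stated order agrees with the simple trend.
The exception is (B): removing B's lone 2p electron is easier than breaking Be's filled 2s².

(B)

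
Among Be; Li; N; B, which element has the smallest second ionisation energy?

Be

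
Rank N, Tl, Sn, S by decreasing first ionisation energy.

N is in period 2, group 15; S is in period 3, group 16; Sn is in period 5, group 14; Tl is in period 6, group 13.
IE₁ increases left→right with effective nuclear charge and decreases top→bottom as the valence shell moves farther out.
Here both period and group differ, so the two effects have to be weighed against each other.
Sn > Tl: relative to Tl, both the across-period and down-group shifts push Sn's first ionization energy up.
S > Sn: both effects reinforce here, so S is clearly the higher of the two.
N > S: the two effects oppose for this pair; the down-group effect wins (1402 vs 1000 kJ/mol).
Approximate values (kJ/mol): N 1402, S 1000, Sn 709, Tl 589.
So from highest to lowest: N > S > Sn > Tl.

N > S > Sn > Tl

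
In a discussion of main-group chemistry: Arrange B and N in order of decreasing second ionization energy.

N > B

The second ionization energy removes an electron from the +1 ion. For each element: B⁺ still has 2 valence electrons; N⁺ still has 4 valence electrons.
All are still removing valence electrons, so compare the +1 ions as you would atoms: IE_2 generally rises across a period (higher Z_eff) and falls down a group (larger shell), subject to the usual subshell exceptions.
Valence configurations: B⁺ [He]2s², N⁺ [He]2s²2p².
Tabulated IE_2 (kJ/mol): B 2427, N 2856.
Overall IE_2 order: B < N.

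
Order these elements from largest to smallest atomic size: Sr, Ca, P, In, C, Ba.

Ba, Sr, Ca, In, P, C

Radius decreases left→right (rising Z_eff, same n) and increases top→bottom (higher n).
Neither a single period nor a single group — weigh both effects.
P > C: the two effects oppose for this pair; the down-group effect wins (111 vs 75 pm).
In > P: relative to P, both the across-period and down-group shifts push In's atomic radius up.
Ca > In: period and group pull opposite ways; the across-period shift dominates (171 vs 142 pm).
Sr > Ca: Sr sits below Ca in group 2, so the down-group effect alone puts Sr larger.
Ba > Sr: Ba sits below Sr in group 2, so the down-group effect alone puts Ba larger.
For reference (pm): C 75, P 111, Ca 171, Sr 185, In 142, Ba 196.
So from largest to smallest: Ba > Sr > Ca > In > P > C.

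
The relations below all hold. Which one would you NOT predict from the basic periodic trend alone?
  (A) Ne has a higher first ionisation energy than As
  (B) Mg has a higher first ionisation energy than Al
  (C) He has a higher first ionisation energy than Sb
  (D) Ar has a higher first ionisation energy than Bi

The general trend: first ionisation energy increases across a period and decreases down a group.
(A) Ne (period 2, group 18) vs As (period 4, group 15): the stated order agrees with the simple trend.
(B) Mg (period 3, group 2) vs Al (period 3, group 13): the stated order contradicts the simple trend.
(C) He (period 1, group 18) vs Sb (period 5, group 15): the stated order agrees with the simple trend.
(D) Ar (period 3, group 18) vs Bi (period 6, group 15): the stated order agrees with the simple trend.
The exception is (B): Al's single 3p electron is easier to remove than one from Mg's filled 3s².

(B)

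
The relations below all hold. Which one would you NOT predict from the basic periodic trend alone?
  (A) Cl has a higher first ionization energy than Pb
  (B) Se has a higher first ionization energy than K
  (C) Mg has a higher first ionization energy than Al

(C)

The general trend: first ionization energy increases across a period and decreases down a group.
(A) Cl (period 3, group 17) vs Pb (period 6, group 14): the stated order agrees with the simple trend.
(B) Se (period 4, group 16) vs K (period 4, group 1): the stated order agrees with the simple trend.
(C) Mg (period 3, group 2) vs Al (period 3, group 13): the stated order contradicts the simple trend.
The exception is (C): Al's single 3p electron is easier to remove than one from Mg's filled 3s².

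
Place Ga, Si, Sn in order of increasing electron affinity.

Ga, Sn, Si

EA tends to increase across a period and decrease down a group, though the pattern is less regular than for IE or radius.
These span different periods and groups, so the two trends combine.
Sn > Ga: period and group pull opposite ways; the across-period shift dominates (107 vs 29 kJ/mol).
Si > Sn: they share group 14; the group trend gives Si the larger value.
For reference (kJ/mol): Si 134, Ga 29, Sn 107.
So from lowest to highest: Ga < Sn < Si.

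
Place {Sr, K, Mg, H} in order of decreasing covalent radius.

K, Sr, Mg, H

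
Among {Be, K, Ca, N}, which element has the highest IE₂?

After 1 electron has been removed, what remains? Be⁺ still has 1 valence electron; K⁺ is the bare [Ar] core; Ca⁺ still has 1 valence electron; N⁺ still has 4 valence electrons.
Core electrons are held far more tightly than valence electrons, so K tops the IE_2 order.
Valence configurations: Be⁺ [He]2s¹, Ca⁺ [Ar]4s¹, N⁺ [He]2s²2p².
The numbers (kJ/mol): Be 1757, K 3052, Ca 1145, N 2856.
Putting it together, IE_2: Ca < Be < N < K.

K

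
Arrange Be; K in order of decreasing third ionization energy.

Be, K

The third ionization energy removes an electron from the +2 ion. For each element: Be²⁺ is the bare [He] core; K²⁺ is already 1 electron into the core.
All of these are removing an electron from a noble-gas core or deeper; the smaller core (lower principal quantum number) is held far more tightly, and within a period the higher nuclear charge binds the same core more tightly.
Approximate IE_3 values (kJ/mol): Be 14849, K 4420.
Hence IE_3: K < Be.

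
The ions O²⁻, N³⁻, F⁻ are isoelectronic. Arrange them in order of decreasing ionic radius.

All of these have 10 electrons, so size is governed by nuclear charge alone: the more protons, the stronger the pull on the same electron cloud, and the smaller the ion.
Nuclear charges: F⁻ (Z=9), O²⁻ (Z=8), N³⁻ (Z=7).
Largest to smallest: N³⁻ > O²⁻ > F⁻.

N³⁻, O²⁻, F⁻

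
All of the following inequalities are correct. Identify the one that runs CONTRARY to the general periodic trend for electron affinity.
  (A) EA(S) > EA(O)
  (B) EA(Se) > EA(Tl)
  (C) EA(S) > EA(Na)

(A)

The general trend: electron affinity increases across a period and decreases down a group.
(A) S (period 3, group 16) vs O (period 2, group 16): the stated order contradicts the simple trend.
(B) Se (period 4, group 16) vs Tl (period 6, group 13): the stated order agrees with the simple trend.
(C) S (period 3, group 16) vs Na (period 3, group 1): the stated order agrees with the simple trend.
The exception is (A): the compact 2p subshell of O repels the added electron more than S's larger 3p does.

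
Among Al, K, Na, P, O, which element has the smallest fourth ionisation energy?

P

The fourth ionization energy removes an electron from the +3 ion. For each element: Al³⁺ is the bare [Ne] core; K³⁺ is already 2 electrons into the core; Na³⁺ is already 2 electrons into the core; P³⁺ still has 2 valence electrons; O³⁺ still has 3 valence electrons.
Usually core removal costs more than valence removal, but here the competition is close: a tightly held n=2 valence electron can cost more to remove than an n=3 core electron, so the actual values have to decide it.
Valence configurations: P³⁺ [Ne]3s², O³⁺ [He]2s²2p¹.
The numbers (kJ/mol): Al 11577, K 5877, Na 9543, P 4964, O 7469.
So the fourth ionization energies run P < K < O < Na < Al.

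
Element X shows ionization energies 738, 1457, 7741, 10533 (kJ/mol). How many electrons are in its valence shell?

2

Look for the largest jump between consecutive ionization energies: IE3/IE2 ≈ 5.3, far larger than any earlier ratio.
That jump marks the point where a core electron is being removed. So the atom has 2 valence electrons.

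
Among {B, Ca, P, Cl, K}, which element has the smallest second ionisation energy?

Consider each +1 ion: B⁺ still has 2 valence electrons; Ca⁺ still has 1 valence electron; P⁺ still has 4 valence electrons; Cl⁺ still has 6 valence electrons; K⁺ is the bare [Ar] core.
Core electrons are held far more tightly than valence electrons, so K tops the IE_2 order.
Valence configurations: B⁺ [He]2s², Ca⁺ [Ar]4s¹, P⁺ [Ne]3s²3p², Cl⁺ [Ne]3s²3p⁴.
Tabulated IE_2 (kJ/mol): B 2427, Ca 1145, P 1907, Cl 2298, K 3052.
Overall IE_2 order: Ca < P < Cl < B < K.

Ca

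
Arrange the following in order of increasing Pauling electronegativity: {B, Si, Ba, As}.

B is in period 2, group 13; Si is in period 3, group 14; As is in period 4, group 15; Ba is in period 6, group 2.
Smaller atoms with higher effective nuclear charge are more electronegative.
Neither a single period nor a single group — weigh both effects.
Si > Ba: both effects reinforce here, so Si is clearly the higher of the two.
B > Si: period and group pull opposite ways; the down-group shift dominates (2.04 vs 1.90).
As > B: period and group pull opposite ways; the across-period shift dominates (2.18 vs 2.04).
Approximate values (Pauling): B 2.04, Si 1.90, As 2.18, Ba 0.89.
So from lowest to highest: Ba < Si < B < As.

Ba < Si < B < As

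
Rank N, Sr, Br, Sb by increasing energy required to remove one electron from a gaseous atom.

N is in period 2, group 15; Br is in period 4, group 17; Sr is in period 5, group 2; Sb is in period 5, group 15.
Across a period the outer electron is held more tightly (higher IE₁); down a group it sits in a higher shell, more shielded, and comes off more easily.
Neither a single period nor a single group — weigh both effects.
Sb > Sr: both are in period 5; the period trend gives Sb the larger value.
Br > Sb: both effects reinforce here, so Br is clearly the higher of the two.
N > Br: period and group pull opposite ways; the down-group shift dominates (1402 vs 1140 kJ/mol).
For reference (kJ/mol): N 1402, Br 1140, Sr 550, Sb 831.
So from lowest to highest: Sr < Sb < Br < N.

Sr, Sb, Br, N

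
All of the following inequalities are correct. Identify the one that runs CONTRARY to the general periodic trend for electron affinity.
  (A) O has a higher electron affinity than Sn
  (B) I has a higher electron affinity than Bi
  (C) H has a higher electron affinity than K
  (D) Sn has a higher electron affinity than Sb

The general trend: electron affinity increases across a period and decreases down a group.
(A) O (period 2, group 16) vs Sn (period 5, group 14): the stated order agrees with the simple trend.
(B) I (period 5, group 17) vs Bi (period 6, group 15): the stated order agrees with the simple trend.
(C) H (period 1, group 1) vs K (period 4, group 1): the stated order agrees with the simple trend.
(D) Sn (period 5, group 14) vs Sb (period 5, group 15): the stated order contradicts the simple trend.
The exception is (D): adding an electron to Sb's half-filled 5p³ is unfavourable, so Sn has the more exothermic EA.

(D)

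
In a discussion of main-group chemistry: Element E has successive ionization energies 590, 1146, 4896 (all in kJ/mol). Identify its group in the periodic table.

Group 2

Look for the largest jump between consecutive ionization energies: IE3/IE2 ≈ 4.3, far larger than any earlier ratio.
That jump marks the point where a core electron is being removed. So the atom has 2 valence electrons.
A main-group element with 2 valence electrons is in group 2.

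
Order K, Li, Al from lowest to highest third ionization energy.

Al, K, Li

Consider each +2 ion: K²⁺ is already 1 electron into the core; Li²⁺ is already 1 electron into the core; Al²⁺ still has 1 valence electron.
Pulling an electron out of a noble-gas core costs far more than removing a remaining valence electron, so K and Li sit at the high end of IE_3.
Tabulated IE_3 (kJ/mol): K 4420, Li 11815, Al 2745.
Overall IE_3 order: Al < K < Li.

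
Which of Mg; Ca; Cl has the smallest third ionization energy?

Cl

After 2 electrons have been removed, what remains? Mg²⁺ is the bare [Ne] core; Ca²⁺ is the bare [Ar] core; Cl²⁺ still has 5 valence electrons.
Core electrons are held far more tightly than valence electrons, so Ca and Mg top the IE_3 order.
The numbers (kJ/mol): Mg 7733, Ca 4912, Cl 3822.
Overall IE_3 order: Cl < Ca < Mg.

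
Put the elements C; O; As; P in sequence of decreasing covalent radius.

As > P > C > O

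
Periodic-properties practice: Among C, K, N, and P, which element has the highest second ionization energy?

K

Consider each +1 ion: C⁺ still has 3 valence electrons; K⁺ is the bare [Ar] core; N⁺ still has 4 valence electrons; P⁺ still has 4 valence electrons.
Core electrons are held far more tightly than valence electrons, so K tops the IE_2 order.
Valence configurations: C⁺ [He]2s²2p¹, N⁺ [He]2s²2p², P⁺ [Ne]3s²3p².
The numbers (kJ/mol): C 2353, K 3052, N 2856, P 1907.
Overall IE_2 order: P < C < N < K.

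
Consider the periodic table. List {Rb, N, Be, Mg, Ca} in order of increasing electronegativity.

Rb, Ca, Mg, Be, N

Atoms toward the upper right of the periodic table pull bonding electrons most strongly.
Here both period and group differ, so the two effects have to be weighed against each other.
Ca > Rb: both effects reinforce here, so Ca is clearly the higher of the two.
Mg > Ca: Mg sits above Ca in group 2, so the down-group effect alone puts Mg higher.
Be > Mg: they share group 2; the group trend gives Be the larger value.
N > Be: both are in period 2; the period trend gives N the larger value.
Approximate values (Pauling): Be 1.57, N 3.04, Mg 1.31, Ca 1.00, Rb 0.82.
So from lowest to highest: Rb < Ca < Mg < Be < N.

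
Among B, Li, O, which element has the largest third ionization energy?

The third ionization energy removes an electron from the +2 ion. For each element: B²⁺ still has 1 valence electron; Li²⁺ is already 1 electron into the core; O²⁺ still has 4 valence electrons.
Breaking into a closed-shell core is much more expensive than removing a leftover valence electron — Li has the largest IE_3 here.
Valence configurations: B²⁺ [He]2s¹, O²⁺ [He]2s²2p².
Tabulated IE_3 (kJ/mol): B 3660, Li 11815, O 5300.
So the third ionization energies run B < O < Li.

Li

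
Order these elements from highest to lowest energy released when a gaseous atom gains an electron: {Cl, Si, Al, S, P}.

Cl > S > Si > P > Al

Al is in period 3, group 13; Si is in period 3, group 14; P is in period 3, group 15; S is in period 3, group 16; Cl is in period 3, group 17.
Electron affinity generally becomes more exothermic across a period toward the halogens and less exothermic down a group.
All lie in period 3; the across-period trend (electron affinity increases left to right) applies, with the exception below.
Note the exception: Si has a higher electron affinity than P, contrary to the simple trend — adding an electron to P's half-filled 3p³ is unfavourable, so Si (3p²) has the more exothermic EA.
Tabulated electron affinity (kJ/mol): Al 42, Si 134, P 72, S 200, Cl 349.
So from highest to lowest: Cl > S > Si > P > Al.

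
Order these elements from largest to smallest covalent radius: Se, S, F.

Se > S > F

F is in period 2, group 17; S is in period 3, group 16; Se is in period 4, group 16.
Moving right in a period, electrons are added to the same shell under a stronger nuclear pull, so atoms get smaller; moving down, a new shell is opened and atoms get larger.
Here both period and group differ, so the two effects have to be weighed against each other.
S > F: relative to F, both the across-period and down-group shifts push S's atomic radius up.
Se > S: they share group 16; the group trend gives Se the larger value.
Tabulated atomic radius (pm): F 64, S 103, Se 116.
So from largest to smallest: Se > S > F.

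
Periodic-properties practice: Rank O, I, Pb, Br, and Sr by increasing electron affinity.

O is in period 2, group 16; Br is in period 4, group 17; Sr is in period 5, group 2; I is in period 5, group 17; Pb is in period 6, group 14.
Atoms with high Z_eff and room in the valence shell (especially the halogens) have the most exothermic electron affinities.
These span different periods and groups, so the two trends combine.
Pb > Sr: the two effects oppose for this pair; the across-period effect wins (35 vs 5 kJ/mol).
O > Pb: relative to Pb, both the across-period and down-group shifts push O's electron affinity up.
I > O: the two effects oppose for this pair; the across-period effect wins (295 vs 141 kJ/mol).
Br > I: Br sits above I in group 17, so the down-group effect alone puts Br higher.
For reference (kJ/mol): O 141, Br 325, Sr 5, I 295, Pb 35.
So from lowest to highest: Sr < Pb < O < I < Br.

Sr < Pb < O < I < Br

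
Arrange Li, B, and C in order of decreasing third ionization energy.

Li > C > B

IE_3 is the cost of taking one more electron from the +2 cation: Li²⁺ is already 1 electron into the core; B²⁺ still has 1 valence electron; C²⁺ still has 2 valence electrons.
Pulling an electron out of a noble-gas core costs far more than removing a remaining valence electron, so Li sits at the high end of IE_3.
Valence configurations: B²⁺ [He]2s¹, C²⁺ [He]2s².
Approximate IE_3 values (kJ/mol): Li 11815, B 3660, C 4620.
Putting it together, IE_3: B < C < Li.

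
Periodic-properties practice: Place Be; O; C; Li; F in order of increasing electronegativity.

Li is in period 2, group 1; Be is in period 2, group 2; C is in period 2, group 14; O is in period 2, group 16; F is in period 2, group 17.
Smaller atoms with higher effective nuclear charge are more electronegative.
All lie in period 2, so electronegativity increases left to right.
So from lowest to highest: Li < Be < C < O < F.

Li < Be < C < O < F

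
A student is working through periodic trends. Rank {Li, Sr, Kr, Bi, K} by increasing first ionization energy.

K < Li < Sr < Bi < Kr

Li is in period 2, group 1; K is in period 4, group 1; Kr is in period 4, group 18; Sr is in period 5, group 2; Bi is in period 6, group 15.
First ionization energy rises across a period (greater Z_eff holds electrons more tightly) and falls down a group (valence electrons are farther from the nucleus).
Neither a single period nor a single group — weigh both effects.
Li > K: they share group 1; the group trend gives Li the larger value.
Sr > Li: the two effects oppose for this pair; the across-period effect wins (550 vs 520 kJ/mol).
Bi > Sr: period and group pull opposite ways; the across-period shift dominates (703 vs 550 kJ/mol).
Kr > Bi: relative to Bi, both the across-period and down-group shifts push Kr's first ionization energy up.
Tabulated first ionization energy (kJ/mol): Li 520, K 419, Kr 1351, Sr 550, Bi 703.
So from lowest to highest: K < Li < Sr < Bi < Kr.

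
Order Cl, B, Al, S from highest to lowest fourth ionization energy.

Consider each +3 ion: Cl³⁺ still has 4 valence electrons; B³⁺ is the bare [He] core; Al³⁺ is the bare [Ne] core; S³⁺ still has 3 valence electrons.
Pulling an electron out of a noble-gas core costs far more than removing a remaining valence electron, so Al and B sit at the high end of IE_4.
Valence configurations: Cl³⁺ [Ne]3s²3p², S³⁺ [Ne]3s²3p¹.
The numbers (kJ/mol): Cl 5159, B 25026, Al 11577, S 4556.
Putting it together, IE_4: S < Cl < Al < B.

B > Al > Cl > S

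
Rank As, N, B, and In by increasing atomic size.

N < B < As < In

Across a period the added protons contract the valence shell; down a group each new principal shell makes the atom larger.
These span different periods and groups, so the two trends combine.
B > N: both are in period 2; the period trend gives B the larger value.
As > B: period and group pull opposite ways; the down-group shift dominates (121 vs 85 pm).
In > As: relative to As, both the across-period and down-group shifts push In's atomic radius up.
For reference (pm): B 85, N 71, As 121, In 142.
So from smallest to largest: N < B < As < In.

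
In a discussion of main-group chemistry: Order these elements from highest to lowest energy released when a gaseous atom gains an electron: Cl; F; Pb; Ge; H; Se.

Cl, F, Se, Ge, H, Pb

H is in period 1, group 1; F is in period 2, group 17; Cl is in period 3, group 17; Ge is in period 4, group 14; Se is in period 4, group 16; Pb is in period 6, group 14.
Adding an electron releases more energy for atoms nearer the top right (short of the noble gases).
Neither a single period nor a single group — weigh both effects.
H > Pb: the two effects oppose for this pair; the down-group effect wins (73 vs 35 kJ/mol).
Ge > H: the two effects oppose for this pair; the across-period effect wins (119 vs 73 kJ/mol).
Se > Ge: both are in period 4; the period trend gives Se the larger value.
F > Se: relative to Se, both the across-period and down-group shifts push F's electron affinity up.
Cl > F: this pair runs against the simple trend — see the exception note.
Note the exception: Cl has a higher electron affinity than F, contrary to the simple trend — F's small 2p subshell makes the incoming electron feel strong e⁻–e⁻ repulsion, so Cl actually releases more energy on gaining an electron.
Tabulated electron affinity (kJ/mol): H 73, F 328, Cl 349, Ge 119, Se 195, Pb 35.
So from highest to lowest: Cl > F > Se > Ge > H > Pb.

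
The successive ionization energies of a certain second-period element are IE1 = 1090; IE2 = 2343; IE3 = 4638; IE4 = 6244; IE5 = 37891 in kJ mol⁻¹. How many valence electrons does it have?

4

Look for the largest jump between consecutive ionization energies: IE5/IE4 ≈ 6.1, far larger than any earlier ratio.
That jump marks the point where a core electron is being removed. So the atom has 4 valence electrons.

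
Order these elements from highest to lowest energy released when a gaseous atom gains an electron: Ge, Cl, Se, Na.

Cl, Se, Ge, Na

Na is in period 3, group 1; Cl is in period 3, group 17; Ge is in period 4, group 14; Se is in period 4, group 16.
Adding an electron releases more energy for atoms nearer the top right (short of the noble gases).
Neither a single period nor a single group — weigh both effects.
Ge > Na: period and group pull opposite ways; the across-period shift dominates (119 vs 53 kJ/mol).
Se > Ge: both are in period 4; the period trend gives Se the larger value.
Cl > Se: both effects reinforce here, so Cl is clearly the higher of the two.
For reference (kJ/mol): Na 53, Cl 349, Ge 119, Se 195.
So from highest to lowest: Cl > Se > Ge > Na.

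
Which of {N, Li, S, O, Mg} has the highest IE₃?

Li

After 2 electrons have been removed, what remains? N²⁺ still has 3 valence electrons; Li²⁺ is already 1 electron into the core; S²⁺ still has 4 valence electrons; O²⁺ still has 4 valence electrons; Mg²⁺ is the bare [Ne] core.
Core electrons are held far more tightly than valence electrons, so Mg and Li top the IE_3 order.
Valence configurations: N²⁺ [He]2s²2p¹, S²⁺ [Ne]3s²3p², O²⁺ [He]2s²2p².
Approximate IE_3 values (kJ/mol): N 4578, Li 11815, S 3357, O 5300, Mg 7733.
Putting it together, IE_3: S < N < O < Mg < Li.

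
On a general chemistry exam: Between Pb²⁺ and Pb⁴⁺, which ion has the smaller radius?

Pb⁴⁺

Both ions have Z = 82 protons, but Pb⁴⁺ has lost more electrons, so its remaining electrons feel a larger effective nuclear charge per electron and are pulled in more tightly.
Higher positive charge → smaller ion, so Pb²⁺ > Pb⁴⁺.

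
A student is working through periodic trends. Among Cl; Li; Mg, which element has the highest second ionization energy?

Li

The second ionization energy removes an electron from the +1 ion. For each element: Cl⁺ still has 6 valence electrons; Li⁺ is the bare [He] core; Mg⁺ still has 1 valence electron.
Breaking into a closed-shell core is much more expensive than removing a leftover valence electron — Li has the largest IE_2 here.
Valence configurations: Cl⁺ [Ne]3s²3p⁴, Mg⁺ [Ne]3s¹.
Approximate IE_2 values (kJ/mol): Cl 2298, Li 7298, Mg 1451.
So the second ionization energies run Mg < Cl < Li.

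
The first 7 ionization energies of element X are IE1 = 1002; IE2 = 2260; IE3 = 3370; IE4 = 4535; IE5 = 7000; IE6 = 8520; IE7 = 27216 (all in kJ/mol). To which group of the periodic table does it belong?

Group 16

Look for the largest jump between consecutive ionization energies: IE7/IE6 ≈ 3.2, far larger than any earlier ratio.
That jump marks the point where a core electron is being removed. So the atom has 6 valence electrons.
A main-group element with 6 valence electrons is in group 16.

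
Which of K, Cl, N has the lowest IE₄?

Cl

After 3 electrons have been removed, what remains? K³⁺ is already 2 electrons into the core; Cl³⁺ still has 4 valence electrons; N³⁺ still has 2 valence electrons.
Usually core removal costs more than valence removal, but here the competition is close: a tightly held n=2 valence electron can cost more to remove than an n=3 core electron, so the actual values have to decide it.
Valence configurations: Cl³⁺ [Ne]3s²3p², N³⁺ [He]2s².
Approximate IE_4 values (kJ/mol): K 5877, Cl 5159, N 7475.
Hence IE_4: Cl < K < N.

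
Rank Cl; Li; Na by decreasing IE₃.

Li > Na > Cl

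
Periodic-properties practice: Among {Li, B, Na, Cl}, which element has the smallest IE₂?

Cl

The second ionization energy removes an electron from the +1 ion. For each element: Li⁺ is the bare [He] core; B⁺ still has 2 valence electrons; Na⁺ is the bare [Ne] core; Cl⁺ still has 6 valence electrons.
Core electrons are held far more tightly than valence electrons, so Na and Li top the IE_2 order.
Valence configurations: B⁺ [He]2s², Cl⁺ [Ne]3s²3p⁴.
Tabulated IE_2 (kJ/mol): Li 7298, B 2427, Na 4562, Cl 2298.
Overall IE_2 order: Cl < B < Na < Li.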